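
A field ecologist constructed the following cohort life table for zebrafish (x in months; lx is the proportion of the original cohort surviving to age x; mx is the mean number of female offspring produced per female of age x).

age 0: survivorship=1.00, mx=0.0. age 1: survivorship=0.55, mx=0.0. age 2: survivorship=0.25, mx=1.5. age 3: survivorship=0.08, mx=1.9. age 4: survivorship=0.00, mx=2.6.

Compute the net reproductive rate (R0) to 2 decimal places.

lx·mx by age: 0, 0, 0.375, 0.152, 0
R0 = Σ lx·mx = 0.527 → 0.53

0.53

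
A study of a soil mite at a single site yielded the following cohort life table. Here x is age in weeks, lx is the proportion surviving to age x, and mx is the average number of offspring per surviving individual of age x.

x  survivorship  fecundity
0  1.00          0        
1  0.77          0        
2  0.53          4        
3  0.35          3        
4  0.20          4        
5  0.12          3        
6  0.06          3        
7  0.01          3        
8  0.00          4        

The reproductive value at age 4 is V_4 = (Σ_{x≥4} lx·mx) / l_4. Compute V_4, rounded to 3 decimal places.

lx·mx for x ≥ 4: 0.8, 0.36, 0.18, 0.03, 0 → sum = 1.37
V_4 = 1.37 / l_4 = 1.37 / 0.2 = 6.85 → 6.850

6.850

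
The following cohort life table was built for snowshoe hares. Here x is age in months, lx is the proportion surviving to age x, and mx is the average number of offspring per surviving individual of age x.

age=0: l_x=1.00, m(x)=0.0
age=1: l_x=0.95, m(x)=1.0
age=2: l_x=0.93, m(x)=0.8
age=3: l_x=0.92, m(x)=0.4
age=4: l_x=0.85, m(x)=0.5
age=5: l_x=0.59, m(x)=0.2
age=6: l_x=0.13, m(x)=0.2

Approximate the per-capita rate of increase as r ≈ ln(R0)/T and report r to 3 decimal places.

R0 = Σ lx·mx = 0 + 0.95 + 0.744 + 0.368 + 0.425 + 0.118 + 0.026 = 2.631
Σ x·lx·mx = 5.988; T = 5.988/2.631 = 2.27594…
r ≈ ln(R0)/T = ln(2.631)/2.27594… = 0.42504… → 0.425

0.425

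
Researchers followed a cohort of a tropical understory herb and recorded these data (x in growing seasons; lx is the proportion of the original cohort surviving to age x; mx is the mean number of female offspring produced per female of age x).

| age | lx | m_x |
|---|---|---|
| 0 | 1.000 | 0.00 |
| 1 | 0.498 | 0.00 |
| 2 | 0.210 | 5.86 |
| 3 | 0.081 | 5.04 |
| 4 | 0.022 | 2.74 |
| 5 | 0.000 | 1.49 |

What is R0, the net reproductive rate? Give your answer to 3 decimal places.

1.699

lx·mx by age: 0, 0, 1.2306, 0.40824, 0.06028, 0
R0 = Σ lx·mx = 1.69912 → 1.699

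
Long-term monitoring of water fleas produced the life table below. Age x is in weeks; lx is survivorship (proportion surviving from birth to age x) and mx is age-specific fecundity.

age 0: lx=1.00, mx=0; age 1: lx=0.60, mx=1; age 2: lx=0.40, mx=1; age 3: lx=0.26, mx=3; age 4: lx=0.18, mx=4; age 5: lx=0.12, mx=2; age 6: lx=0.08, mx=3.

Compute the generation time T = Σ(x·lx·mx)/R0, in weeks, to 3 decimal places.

3.107

lx·mx: 0, 0.6, 0.4, 0.78, 0.72, 0.24, 0.24 → R0 = 2.98
x·lx·mx: 0, 0.6, 0.8, 2.34, 2.88, 1.2, 1.44 → Σ = 9.26
T = 9.26 / 2.98 = 3.107383… → 3.107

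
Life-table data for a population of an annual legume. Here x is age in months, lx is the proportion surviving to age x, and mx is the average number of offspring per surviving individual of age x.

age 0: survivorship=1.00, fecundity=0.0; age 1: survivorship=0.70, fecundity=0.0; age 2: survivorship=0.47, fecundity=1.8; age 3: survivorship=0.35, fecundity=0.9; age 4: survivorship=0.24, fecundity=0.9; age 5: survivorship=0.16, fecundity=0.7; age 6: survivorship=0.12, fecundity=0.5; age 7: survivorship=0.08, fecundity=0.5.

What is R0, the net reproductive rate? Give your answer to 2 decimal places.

lx·mx by age: 0, 0, 0.846, 0.315, 0.216, 0.112, 0.06, 0.04
R0 = Σ lx·mx = 1.589 → 1.59

1.59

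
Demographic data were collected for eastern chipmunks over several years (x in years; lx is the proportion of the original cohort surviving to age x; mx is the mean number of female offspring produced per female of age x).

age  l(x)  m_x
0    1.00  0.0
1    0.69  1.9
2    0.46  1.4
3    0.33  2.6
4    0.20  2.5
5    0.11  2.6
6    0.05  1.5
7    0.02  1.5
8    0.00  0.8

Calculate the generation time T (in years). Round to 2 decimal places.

2.50

lx·mx: 0, 1.311, 0.644, 0.858, 0.5, 0.286, 0.075, 0.03, 0 → R0 = 3.704
x·lx·mx: 0, 1.311, 1.288, 2.574, 2, 1.43, 0.45, 0.21, 0 → Σ = 9.263
T = 9.263 / 3.704 = 2.50081… → 2.50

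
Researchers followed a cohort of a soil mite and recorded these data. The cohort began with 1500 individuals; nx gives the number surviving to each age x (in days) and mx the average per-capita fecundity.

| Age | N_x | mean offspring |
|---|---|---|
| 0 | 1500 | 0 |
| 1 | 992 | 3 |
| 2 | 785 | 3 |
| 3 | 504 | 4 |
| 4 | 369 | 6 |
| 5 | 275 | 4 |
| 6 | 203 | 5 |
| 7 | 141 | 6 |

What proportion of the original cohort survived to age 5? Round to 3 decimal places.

l_5 = n_5/n_0 = 275/1500 = 0.183333… → 0.183

0.183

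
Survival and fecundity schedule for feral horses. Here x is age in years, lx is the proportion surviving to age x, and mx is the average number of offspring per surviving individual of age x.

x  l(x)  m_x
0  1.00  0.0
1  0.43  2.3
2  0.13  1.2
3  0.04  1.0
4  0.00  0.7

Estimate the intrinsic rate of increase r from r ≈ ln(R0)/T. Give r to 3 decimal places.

R0 = Σ lx·mx = 0 + 0.989 + 0.156 + 0.04 + 0 = 1.185
Σ x·lx·mx = 1.421; T = 1.421/1.185 = 1.19916…
r ≈ ln(R0)/T = ln(1.185)/1.19916… = 0.14155… → 0.142

0.142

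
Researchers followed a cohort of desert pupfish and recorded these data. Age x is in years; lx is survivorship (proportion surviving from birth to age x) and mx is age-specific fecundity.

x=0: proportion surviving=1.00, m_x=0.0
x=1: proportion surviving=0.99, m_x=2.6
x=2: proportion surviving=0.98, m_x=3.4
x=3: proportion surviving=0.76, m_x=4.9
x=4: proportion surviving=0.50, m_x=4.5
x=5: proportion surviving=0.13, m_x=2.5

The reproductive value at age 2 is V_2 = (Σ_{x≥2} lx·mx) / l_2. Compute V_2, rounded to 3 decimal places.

9.828

lx·mx for x ≥ 2: 3.332, 3.724, 2.25, 0.325 → sum = 9.631
V_2 = 9.631 / l_2 = 9.631 / 0.98 = 9.827551… → 9.828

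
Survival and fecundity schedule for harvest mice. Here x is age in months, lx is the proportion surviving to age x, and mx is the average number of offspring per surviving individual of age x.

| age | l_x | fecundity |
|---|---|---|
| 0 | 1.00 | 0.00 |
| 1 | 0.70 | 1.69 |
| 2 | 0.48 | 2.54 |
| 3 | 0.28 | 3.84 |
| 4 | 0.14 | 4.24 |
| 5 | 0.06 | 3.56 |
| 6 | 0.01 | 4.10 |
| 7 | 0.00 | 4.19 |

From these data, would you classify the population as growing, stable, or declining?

R0 = Σ lx·mx = 0 + 1.183 + 1.2192 + 1.0752 + 0.5936 + 0.2136 + 0.041 + 0 = 4.3256
R0 > 1, so the population is growing.

growing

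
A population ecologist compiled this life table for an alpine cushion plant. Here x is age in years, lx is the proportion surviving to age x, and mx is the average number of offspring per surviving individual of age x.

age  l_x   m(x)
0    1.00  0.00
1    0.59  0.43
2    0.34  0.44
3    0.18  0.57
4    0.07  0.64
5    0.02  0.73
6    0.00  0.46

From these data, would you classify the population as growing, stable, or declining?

declining

R0 = Σ lx·mx = 0 + 0.2537 + 0.1496 + 0.1026 + 0.0448 + 0.0146 + 0 = 0.5653
R0 < 1, so the population is declining.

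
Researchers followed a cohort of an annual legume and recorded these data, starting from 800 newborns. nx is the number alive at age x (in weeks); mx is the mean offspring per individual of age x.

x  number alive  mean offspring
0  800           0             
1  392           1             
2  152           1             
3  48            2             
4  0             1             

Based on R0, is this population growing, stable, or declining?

lx = nx/n0 = nx/800: 1, 0.49, 0.19, 0.06, 0
R0 = Σ lx·mx = 0 + 0.49 + 0.19 + 0.12 + 0 = 0.8
R0 < 1, so the population is declining.

declining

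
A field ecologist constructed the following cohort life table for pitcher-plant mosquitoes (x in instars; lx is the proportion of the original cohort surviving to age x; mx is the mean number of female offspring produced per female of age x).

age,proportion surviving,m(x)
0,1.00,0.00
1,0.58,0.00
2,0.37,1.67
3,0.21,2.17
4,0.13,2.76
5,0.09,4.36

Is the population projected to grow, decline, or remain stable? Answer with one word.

growing

R0 = Σ lx·mx = 0 + 0 + 0.6179 + 0.4557 + 0.3588 + 0.3924 = 1.8248
R0 > 1, so the population is growing.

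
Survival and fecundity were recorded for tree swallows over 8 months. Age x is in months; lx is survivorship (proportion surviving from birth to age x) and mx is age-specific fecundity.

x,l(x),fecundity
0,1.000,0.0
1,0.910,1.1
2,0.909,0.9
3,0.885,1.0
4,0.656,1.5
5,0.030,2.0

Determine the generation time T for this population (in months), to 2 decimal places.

lx·mx: 0, 1.001, 0.8181, 0.885, 0.984, 0.06 → R0 = 3.7481
x·lx·mx: 0, 1.001, 1.6362, 2.655, 3.936, 0.3 → Σ = 9.5282
T = 9.5282 / 3.7481 = 2.542141… → 2.54

2.54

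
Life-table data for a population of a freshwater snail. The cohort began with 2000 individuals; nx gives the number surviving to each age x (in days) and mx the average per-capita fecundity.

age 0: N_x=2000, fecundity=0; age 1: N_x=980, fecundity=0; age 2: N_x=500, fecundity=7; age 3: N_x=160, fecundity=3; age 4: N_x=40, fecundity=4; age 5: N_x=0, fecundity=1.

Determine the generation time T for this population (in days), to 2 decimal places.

lx = nx/n0 = nx/2000: 1, 0.49, 0.25, 0.08, 0.02, 0
lx·mx: 0, 0, 1.75, 0.24, 0.08, 0 → R0 = 2.07
x·lx·mx: 0, 0, 3.5, 0.72, 0.32, 0 → Σ = 4.54
T = 4.54 / 2.07 = 2.193237… → 2.19

2.19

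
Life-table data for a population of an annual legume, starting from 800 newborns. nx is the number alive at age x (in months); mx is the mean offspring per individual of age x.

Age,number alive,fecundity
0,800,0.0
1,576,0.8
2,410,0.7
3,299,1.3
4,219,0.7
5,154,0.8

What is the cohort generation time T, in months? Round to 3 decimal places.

2.428

lx = nx/n0 = nx/800: 1, 0.72, 0.5125, 0.37375, 0.27375, 0.1925
lx·mx: 0, 0.576, 0.35875, 0.485875, 0.191625, 0.154 → R0 = 1.76625
x·lx·mx: 0, 0.576, 0.7175, 1.457625, 0.7665, 0.77 → Σ = 4.287625
T = 4.287625 / 1.76625 = 2.42753… → 2.428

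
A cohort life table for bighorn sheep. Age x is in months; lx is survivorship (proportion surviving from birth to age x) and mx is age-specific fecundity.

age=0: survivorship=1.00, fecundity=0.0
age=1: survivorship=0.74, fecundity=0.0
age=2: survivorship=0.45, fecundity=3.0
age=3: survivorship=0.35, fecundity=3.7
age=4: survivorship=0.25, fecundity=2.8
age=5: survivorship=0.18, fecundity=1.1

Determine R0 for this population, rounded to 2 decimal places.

lx·mx by age: 0, 0, 1.35, 1.295, 0.7, 0.198
R0 = Σ lx·mx = 3.543 → 3.54

3.54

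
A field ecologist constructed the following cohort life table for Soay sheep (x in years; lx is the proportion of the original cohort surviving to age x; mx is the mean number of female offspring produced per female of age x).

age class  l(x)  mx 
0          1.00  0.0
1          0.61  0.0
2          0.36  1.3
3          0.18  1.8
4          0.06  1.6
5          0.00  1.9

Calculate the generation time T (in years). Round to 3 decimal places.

2.581

lx·mx: 0, 0, 0.468, 0.324, 0.096, 0 → R0 = 0.888
x·lx·mx: 0, 0, 0.936, 0.972, 0.384, 0 → Σ = 2.292
T = 2.292 / 0.888 = 2.581081… → 2.581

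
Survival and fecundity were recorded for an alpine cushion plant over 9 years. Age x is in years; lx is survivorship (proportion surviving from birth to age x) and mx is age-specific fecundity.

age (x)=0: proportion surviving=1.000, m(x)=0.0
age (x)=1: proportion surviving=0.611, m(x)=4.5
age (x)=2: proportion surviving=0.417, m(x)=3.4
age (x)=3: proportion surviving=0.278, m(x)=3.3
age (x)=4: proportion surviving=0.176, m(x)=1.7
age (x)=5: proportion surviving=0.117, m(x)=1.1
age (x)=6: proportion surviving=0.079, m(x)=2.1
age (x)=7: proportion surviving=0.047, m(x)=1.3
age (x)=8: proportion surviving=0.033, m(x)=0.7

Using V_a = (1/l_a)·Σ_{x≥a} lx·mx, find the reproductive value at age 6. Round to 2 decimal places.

lx·mx for x ≥ 6: 0.1659, 0.0611, 0.0231 → sum = 0.2501
V_6 = 0.2501 / l_6 = 0.2501 / 0.079 = 3.165823… → 3.17

3.17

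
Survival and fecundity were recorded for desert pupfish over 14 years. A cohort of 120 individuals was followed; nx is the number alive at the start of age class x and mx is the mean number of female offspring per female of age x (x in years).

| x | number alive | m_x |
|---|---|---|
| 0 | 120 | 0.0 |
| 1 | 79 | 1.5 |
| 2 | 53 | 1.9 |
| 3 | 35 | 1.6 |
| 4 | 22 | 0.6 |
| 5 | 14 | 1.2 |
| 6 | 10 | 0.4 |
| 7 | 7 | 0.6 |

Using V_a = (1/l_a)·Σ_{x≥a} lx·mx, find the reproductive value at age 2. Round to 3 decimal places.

3.677

lx = nx/n0 = nx/120: 1, 0.65833…, 0.44167…, 0.29167…, 0.18333…, 0.11667…, 0.08333…, 0.05833…
lx·mx for x ≥ 2: 0.839167…, 0.466667…, 0.11…, 0.14…, 0.033333…, 0.035… → sum = 1.624167…
V_2 = 1.624167… / l_2 = 1.624167… / 0.441667… = 3.677358… → 3.677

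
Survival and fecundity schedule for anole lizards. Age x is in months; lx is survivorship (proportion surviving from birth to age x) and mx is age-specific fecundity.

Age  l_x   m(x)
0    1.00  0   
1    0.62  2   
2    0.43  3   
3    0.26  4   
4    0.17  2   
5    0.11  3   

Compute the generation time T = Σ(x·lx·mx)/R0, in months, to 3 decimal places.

2.347

lx·mx: 0, 1.24, 1.29, 1.04, 0.34, 0.33 → R0 = 4.24
x·lx·mx: 0, 1.24, 2.58, 3.12, 1.36, 1.65 → Σ = 9.95
T = 9.95 / 4.24 = 2.346698… → 2.347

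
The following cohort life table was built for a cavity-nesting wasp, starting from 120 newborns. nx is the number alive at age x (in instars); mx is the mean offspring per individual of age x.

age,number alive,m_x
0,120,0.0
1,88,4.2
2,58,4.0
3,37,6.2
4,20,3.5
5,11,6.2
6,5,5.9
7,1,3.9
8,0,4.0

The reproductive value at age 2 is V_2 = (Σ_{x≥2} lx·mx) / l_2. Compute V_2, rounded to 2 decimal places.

10.91

lx = nx/n0 = nx/120: 1, 0.73333…, 0.48333…, 0.30833…, 0.16667…, 0.09167…, 0.04167…, 0.00833…, 0
lx·mx for x ≥ 2: 1.933333…, 1.911667…, 0.583333…, 0.568333…, 0.245833…, 0.0325…, 0 → sum = 5.275…
V_2 = 5.275… / l_2 = 5.275… / 0.483333… = 10.913793… → 10.91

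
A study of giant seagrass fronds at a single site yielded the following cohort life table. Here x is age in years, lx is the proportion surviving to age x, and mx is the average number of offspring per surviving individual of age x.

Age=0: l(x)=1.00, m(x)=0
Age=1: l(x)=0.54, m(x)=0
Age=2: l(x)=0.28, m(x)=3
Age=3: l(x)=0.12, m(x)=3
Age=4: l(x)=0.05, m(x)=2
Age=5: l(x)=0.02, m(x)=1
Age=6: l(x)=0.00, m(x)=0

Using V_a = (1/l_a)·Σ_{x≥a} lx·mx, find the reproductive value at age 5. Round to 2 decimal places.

1.00

lx·mx for x ≥ 5: 0.02, 0 → sum = 0.02
V_5 = 0.02 / l_5 = 0.02 / 0.02 = 1 → 1.00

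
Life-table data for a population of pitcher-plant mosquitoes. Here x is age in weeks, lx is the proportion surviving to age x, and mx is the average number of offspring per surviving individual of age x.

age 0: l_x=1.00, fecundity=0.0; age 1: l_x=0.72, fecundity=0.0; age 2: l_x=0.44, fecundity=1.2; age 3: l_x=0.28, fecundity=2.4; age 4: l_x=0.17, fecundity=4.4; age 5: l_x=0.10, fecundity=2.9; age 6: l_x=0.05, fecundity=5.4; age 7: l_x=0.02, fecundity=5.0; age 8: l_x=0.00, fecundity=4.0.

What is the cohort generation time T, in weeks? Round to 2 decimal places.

lx·mx: 0, 0, 0.528, 0.672, 0.748, 0.29, 0.27, 0.1, 0 → R0 = 2.608
x·lx·mx: 0, 0, 1.056, 2.016, 2.992, 1.45, 1.62, 0.7, 0 → Σ = 9.834
T = 9.834 / 2.608 = 3.770706… → 3.77

3.77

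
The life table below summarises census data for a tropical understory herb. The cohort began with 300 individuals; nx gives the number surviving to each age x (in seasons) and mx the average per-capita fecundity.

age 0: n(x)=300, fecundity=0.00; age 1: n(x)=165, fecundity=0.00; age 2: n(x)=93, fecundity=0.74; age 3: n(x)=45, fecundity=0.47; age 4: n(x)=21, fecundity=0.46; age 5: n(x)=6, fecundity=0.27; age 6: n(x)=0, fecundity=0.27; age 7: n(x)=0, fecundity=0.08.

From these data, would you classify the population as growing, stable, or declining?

lx = nx/n0 = nx/300: 1, 0.55, 0.31, 0.15, 0.07, 0.02, 0, 0
R0 = Σ lx·mx = 0 + 0 + 0.2294 + 0.0705 + 0.0322 + 0.0054 + 0 + 0 = 0.3375
R0 < 1, so the population is declining.

declining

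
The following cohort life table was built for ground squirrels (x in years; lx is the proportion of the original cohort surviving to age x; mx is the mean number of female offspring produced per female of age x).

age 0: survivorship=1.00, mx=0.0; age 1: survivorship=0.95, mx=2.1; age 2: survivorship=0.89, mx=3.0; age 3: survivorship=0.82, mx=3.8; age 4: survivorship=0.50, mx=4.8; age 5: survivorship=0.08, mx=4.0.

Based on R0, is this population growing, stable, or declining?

R0 = Σ lx·mx = 0 + 1.995 + 2.67 + 3.116 + 2.4 + 0.32 = 10.501
R0 > 1, so the population is growing.

growing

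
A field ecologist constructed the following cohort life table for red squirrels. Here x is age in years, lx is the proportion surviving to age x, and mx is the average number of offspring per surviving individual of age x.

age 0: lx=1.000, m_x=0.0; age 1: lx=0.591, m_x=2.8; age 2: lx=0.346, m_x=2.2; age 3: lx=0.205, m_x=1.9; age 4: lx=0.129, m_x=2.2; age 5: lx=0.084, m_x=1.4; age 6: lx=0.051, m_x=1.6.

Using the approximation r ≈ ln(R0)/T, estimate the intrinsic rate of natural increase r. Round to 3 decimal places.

R0 = Σ lx·mx = 0 + 1.6548 + 0.7612 + 0.3895 + 0.2838 + 0.1176 + 0.0816 = 3.2885
Σ x·lx·mx = 6.5585; T = 6.5585/3.2885 = 1.99437…
r ≈ ln(R0)/T = ln(3.2885)/1.99437… = 0.59689… → 0.597

0.597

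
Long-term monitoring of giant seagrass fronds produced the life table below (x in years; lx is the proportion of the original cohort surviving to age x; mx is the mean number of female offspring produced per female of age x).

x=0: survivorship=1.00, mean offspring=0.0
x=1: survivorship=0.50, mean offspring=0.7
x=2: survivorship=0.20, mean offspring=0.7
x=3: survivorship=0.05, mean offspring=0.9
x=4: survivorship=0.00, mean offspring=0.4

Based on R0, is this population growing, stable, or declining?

declining

R0 = Σ lx·mx = 0 + 0.35 + 0.14 + 0.045 + 0 = 0.535
R0 < 1, so the population is declining.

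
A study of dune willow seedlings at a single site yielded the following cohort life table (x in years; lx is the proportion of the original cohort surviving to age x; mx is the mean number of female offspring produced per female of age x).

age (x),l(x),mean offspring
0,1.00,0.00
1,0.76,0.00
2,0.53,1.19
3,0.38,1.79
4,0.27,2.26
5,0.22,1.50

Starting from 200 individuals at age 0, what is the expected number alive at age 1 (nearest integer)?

152

Expected survivors = N0 · l_1 = 200 × 0.76 = 152 → 152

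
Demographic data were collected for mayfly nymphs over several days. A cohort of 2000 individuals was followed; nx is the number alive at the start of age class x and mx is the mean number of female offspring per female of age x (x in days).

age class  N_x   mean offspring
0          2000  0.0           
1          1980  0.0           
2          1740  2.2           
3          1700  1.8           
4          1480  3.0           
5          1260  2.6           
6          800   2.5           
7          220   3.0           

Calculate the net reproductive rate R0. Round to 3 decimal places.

lx = nx/n0 = nx/2000: 1, 0.99, 0.87, 0.85, 0.74, 0.63, 0.4, 0.11
lx·mx by age: 0, 0, 1.914, 1.53, 2.22, 1.638, 1, 0.33
R0 = Σ lx·mx = 8.632 → 8.632

8.632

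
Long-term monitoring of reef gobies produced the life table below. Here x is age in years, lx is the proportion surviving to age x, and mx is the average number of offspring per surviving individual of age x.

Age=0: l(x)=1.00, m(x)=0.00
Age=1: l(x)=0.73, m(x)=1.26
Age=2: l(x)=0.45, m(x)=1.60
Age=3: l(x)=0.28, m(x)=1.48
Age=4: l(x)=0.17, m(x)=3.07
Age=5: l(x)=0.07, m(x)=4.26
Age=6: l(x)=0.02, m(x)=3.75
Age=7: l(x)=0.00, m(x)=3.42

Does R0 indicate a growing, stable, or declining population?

growing

R0 = Σ lx·mx = 0 + 0.9198 + 0.72 + 0.4144 + 0.5219 + 0.2982 + 0.075 + 0 = 2.9493
R0 > 1, so the population is growing.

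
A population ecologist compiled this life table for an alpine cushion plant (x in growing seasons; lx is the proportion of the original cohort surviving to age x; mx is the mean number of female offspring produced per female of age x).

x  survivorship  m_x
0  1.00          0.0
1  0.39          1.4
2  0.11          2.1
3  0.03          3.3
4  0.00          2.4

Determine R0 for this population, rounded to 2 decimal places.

lx·mx by age: 0, 0.546, 0.231, 0.099, 0
R0 = Σ lx·mx = 0.876 → 0.88

0.88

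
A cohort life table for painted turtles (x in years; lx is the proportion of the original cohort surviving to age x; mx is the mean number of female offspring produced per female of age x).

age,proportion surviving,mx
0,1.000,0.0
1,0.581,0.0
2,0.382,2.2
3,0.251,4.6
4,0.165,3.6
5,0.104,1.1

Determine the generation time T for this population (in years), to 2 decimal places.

2.99

lx·mx: 0, 0, 0.8404, 1.1546, 0.594, 0.1144 → R0 = 2.7034
x·lx·mx: 0, 0, 1.6808, 3.4638, 2.376, 0.572 → Σ = 8.0926
T = 8.0926 / 2.7034 = 2.99349… → 2.99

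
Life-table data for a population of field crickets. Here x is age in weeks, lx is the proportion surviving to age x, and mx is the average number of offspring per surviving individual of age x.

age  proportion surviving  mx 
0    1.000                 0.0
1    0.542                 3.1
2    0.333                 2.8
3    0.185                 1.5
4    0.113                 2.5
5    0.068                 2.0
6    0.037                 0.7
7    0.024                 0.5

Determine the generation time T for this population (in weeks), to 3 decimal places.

lx·mx: 0, 1.6802, 0.9324, 0.2775, 0.2825, 0.136, 0.0259, 0.012 → R0 = 3.3465
x·lx·mx: 0, 1.6802, 1.8648, 0.8325, 1.13, 0.68, 0.1554, 0.084 → Σ = 6.4269
T = 6.4269 / 3.3465 = 1.920484… → 1.920

1.920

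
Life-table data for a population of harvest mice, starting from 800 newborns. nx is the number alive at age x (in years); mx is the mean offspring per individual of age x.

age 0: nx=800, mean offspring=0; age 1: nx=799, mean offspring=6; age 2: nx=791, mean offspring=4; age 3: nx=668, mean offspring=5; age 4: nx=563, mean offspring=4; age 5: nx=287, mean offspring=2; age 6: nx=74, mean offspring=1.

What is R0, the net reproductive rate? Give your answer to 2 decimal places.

lx = nx/n0 = nx/800: 1, 0.99875, 0.98875, 0.835, 0.70375, 0.35875, 0.0925
lx·mx by age: 0, 5.9925, 3.955, 4.175, 2.815, 0.7175, 0.0925
R0 = Σ lx·mx = 17.7475 → 17.75

17.75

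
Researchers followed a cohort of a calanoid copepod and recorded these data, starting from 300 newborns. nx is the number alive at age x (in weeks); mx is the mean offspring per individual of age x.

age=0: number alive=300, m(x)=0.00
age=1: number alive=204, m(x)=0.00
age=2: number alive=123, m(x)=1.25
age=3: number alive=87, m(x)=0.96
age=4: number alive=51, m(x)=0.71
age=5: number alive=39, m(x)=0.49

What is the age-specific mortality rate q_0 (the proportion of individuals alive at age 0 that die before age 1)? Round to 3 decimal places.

0.320

lx = nx/n0 = nx/300: 1, 0.68, 0.41, 0.29, 0.17, 0.13
q_0 = (l_0 − l_1) / l_0 = (1 − 0.68) / 1
     = 0.32 / 1 = 0.32 → 0.320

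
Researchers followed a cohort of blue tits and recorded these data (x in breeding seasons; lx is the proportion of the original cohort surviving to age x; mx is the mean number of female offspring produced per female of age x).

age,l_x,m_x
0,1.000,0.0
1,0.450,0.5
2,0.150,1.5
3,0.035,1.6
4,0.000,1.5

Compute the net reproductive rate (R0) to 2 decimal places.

0.51

lx·mx by age: 0, 0.225, 0.225, 0.056, 0
R0 = Σ lx·mx = 0.506 → 0.51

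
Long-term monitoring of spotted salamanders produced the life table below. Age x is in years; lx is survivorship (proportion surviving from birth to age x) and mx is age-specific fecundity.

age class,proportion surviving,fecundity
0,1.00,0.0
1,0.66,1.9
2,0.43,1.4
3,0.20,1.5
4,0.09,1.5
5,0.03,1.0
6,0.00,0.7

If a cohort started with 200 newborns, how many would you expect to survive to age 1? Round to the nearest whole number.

Expected survivors = N0 · l_1 = 200 × 0.66 = 132 → 132

132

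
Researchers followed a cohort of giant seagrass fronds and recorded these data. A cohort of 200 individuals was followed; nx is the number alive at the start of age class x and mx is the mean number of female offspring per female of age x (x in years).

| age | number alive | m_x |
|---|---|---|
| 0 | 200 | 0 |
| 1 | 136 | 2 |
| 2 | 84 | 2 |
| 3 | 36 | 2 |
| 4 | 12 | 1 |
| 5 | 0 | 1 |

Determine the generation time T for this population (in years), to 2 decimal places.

lx = nx/n0 = nx/200: 1, 0.68, 0.42, 0.18, 0.06, 0
lx·mx: 0, 1.36, 0.84, 0.36, 0.06, 0 → R0 = 2.62
x·lx·mx: 0, 1.36, 1.68, 1.08, 0.24, 0 → Σ = 4.36
T = 4.36 / 2.62 = 1.664122… → 1.66

1.66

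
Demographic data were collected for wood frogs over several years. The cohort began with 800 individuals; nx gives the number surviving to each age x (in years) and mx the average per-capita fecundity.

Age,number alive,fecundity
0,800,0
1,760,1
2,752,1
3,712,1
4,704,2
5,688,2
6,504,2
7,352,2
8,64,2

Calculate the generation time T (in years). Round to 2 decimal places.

4.22

lx = nx/n0 = nx/800: 1, 0.95, 0.94, 0.89, 0.88, 0.86, 0.63, 0.44, 0.08
lx·mx: 0, 0.95, 0.94, 0.89, 1.76, 1.72, 1.26, 0.88, 0.16 → R0 = 8.56
x·lx·mx: 0, 0.95, 1.88, 2.67, 7.04, 8.6, 7.56, 6.16, 1.28 → Σ = 36.14
T = 36.14 / 8.56 = 4.221963… → 4.22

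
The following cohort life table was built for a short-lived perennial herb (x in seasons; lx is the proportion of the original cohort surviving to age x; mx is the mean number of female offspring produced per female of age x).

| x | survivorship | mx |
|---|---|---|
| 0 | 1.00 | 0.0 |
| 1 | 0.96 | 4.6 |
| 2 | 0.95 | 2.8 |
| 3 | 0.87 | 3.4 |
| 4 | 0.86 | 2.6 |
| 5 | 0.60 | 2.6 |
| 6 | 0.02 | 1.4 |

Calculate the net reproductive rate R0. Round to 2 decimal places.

13.86

lx·mx by age: 0, 4.416, 2.66, 2.958, 2.236, 1.56, 0.028
R0 = Σ lx·mx = 13.858 → 13.86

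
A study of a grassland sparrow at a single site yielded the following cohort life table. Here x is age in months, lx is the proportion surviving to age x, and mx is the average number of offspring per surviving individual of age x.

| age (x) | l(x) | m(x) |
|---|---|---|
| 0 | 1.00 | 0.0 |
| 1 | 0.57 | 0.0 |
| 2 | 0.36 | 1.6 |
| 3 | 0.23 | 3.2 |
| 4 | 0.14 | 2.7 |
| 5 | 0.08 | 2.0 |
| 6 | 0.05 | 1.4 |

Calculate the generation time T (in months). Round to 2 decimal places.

3.17

lx·mx: 0, 0, 0.576, 0.736, 0.378, 0.16, 0.07 → R0 = 1.92
x·lx·mx: 0, 0, 1.152, 2.208, 1.512, 0.8, 0.42 → Σ = 6.092
T = 6.092 / 1.92 = 3.172917… → 3.17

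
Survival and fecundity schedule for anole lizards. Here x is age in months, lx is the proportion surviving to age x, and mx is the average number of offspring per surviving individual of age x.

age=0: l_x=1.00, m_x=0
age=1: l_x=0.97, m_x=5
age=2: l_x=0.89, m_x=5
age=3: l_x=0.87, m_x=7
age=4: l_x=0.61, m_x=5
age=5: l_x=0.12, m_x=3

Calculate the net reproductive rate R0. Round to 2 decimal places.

18.80

lx·mx by age: 0, 4.85, 4.45, 6.09, 3.05, 0.36
R0 = Σ lx·mx = 18.8 → 18.80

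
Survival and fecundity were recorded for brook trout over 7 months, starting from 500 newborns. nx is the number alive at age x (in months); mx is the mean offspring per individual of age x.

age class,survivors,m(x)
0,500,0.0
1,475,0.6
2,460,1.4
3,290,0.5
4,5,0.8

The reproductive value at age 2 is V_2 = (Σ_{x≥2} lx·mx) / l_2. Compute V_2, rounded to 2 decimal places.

1.72

lx = nx/n0 = nx/500: 1, 0.95, 0.92, 0.58, 0.01
lx·mx for x ≥ 2: 1.288, 0.29, 0.008 → sum = 1.586
V_2 = 1.586 / l_2 = 1.586 / 0.92 = 1.723913… → 1.72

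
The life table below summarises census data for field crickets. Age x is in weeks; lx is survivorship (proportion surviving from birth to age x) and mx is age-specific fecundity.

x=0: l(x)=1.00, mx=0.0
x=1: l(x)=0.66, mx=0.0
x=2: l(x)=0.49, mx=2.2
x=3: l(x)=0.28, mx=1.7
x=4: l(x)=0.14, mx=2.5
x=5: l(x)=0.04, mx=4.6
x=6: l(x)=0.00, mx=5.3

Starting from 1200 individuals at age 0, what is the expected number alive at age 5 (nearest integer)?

Expected survivors = N0 · l_5 = 1200 × 0.04 = 48 → 48

48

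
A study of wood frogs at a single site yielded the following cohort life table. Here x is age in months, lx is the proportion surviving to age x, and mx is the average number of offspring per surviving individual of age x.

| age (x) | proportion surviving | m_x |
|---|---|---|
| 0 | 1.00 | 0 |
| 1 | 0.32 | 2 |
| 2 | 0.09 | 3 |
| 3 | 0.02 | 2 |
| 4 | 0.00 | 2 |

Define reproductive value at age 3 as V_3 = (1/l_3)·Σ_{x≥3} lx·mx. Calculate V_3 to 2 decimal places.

lx·mx for x ≥ 3: 0.04, 0 → sum = 0.04
V_3 = 0.04 / l_3 = 0.04 / 0.02 = 2 → 2.00

2.00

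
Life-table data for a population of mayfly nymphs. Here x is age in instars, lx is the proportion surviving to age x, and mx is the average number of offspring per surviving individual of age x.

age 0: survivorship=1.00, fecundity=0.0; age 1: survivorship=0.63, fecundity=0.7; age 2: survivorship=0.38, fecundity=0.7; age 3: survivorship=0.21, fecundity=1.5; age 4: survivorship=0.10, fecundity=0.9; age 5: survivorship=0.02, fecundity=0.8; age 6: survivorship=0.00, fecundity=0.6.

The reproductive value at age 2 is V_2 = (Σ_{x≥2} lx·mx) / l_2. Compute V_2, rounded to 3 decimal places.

lx·mx for x ≥ 2: 0.266, 0.315, 0.09, 0.016, 0 → sum = 0.687
V_2 = 0.687 / l_2 = 0.687 / 0.38 = 1.807895… → 1.808

1.808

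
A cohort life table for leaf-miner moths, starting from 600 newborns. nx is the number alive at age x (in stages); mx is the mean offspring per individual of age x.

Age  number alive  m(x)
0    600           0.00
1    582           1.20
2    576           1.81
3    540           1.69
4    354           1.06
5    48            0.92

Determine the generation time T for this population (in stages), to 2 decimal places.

lx = nx/n0 = nx/600: 1, 0.97, 0.96, 0.9, 0.59, 0.08
lx·mx: 0, 1.164, 1.7376, 1.521, 0.6254, 0.0736 → R0 = 5.1216
x·lx·mx: 0, 1.164, 3.4752, 4.563, 2.5016, 0.368 → Σ = 12.0718
T = 12.0718 / 5.1216 = 2.357037… → 2.36

2.36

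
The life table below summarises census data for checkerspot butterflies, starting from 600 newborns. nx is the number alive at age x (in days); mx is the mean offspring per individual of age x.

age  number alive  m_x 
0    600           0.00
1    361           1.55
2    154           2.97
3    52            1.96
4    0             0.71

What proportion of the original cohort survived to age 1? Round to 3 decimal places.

0.602

l_1 = n_1/n_0 = 361/600 = 0.601667… → 0.602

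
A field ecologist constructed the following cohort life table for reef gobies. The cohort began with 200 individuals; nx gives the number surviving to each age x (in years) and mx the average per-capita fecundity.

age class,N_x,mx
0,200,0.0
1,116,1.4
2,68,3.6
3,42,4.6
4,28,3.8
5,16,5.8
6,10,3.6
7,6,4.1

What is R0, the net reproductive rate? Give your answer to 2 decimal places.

lx = nx/n0 = nx/200: 1, 0.58, 0.34, 0.21, 0.14, 0.08, 0.05, 0.03
lx·mx by age: 0, 0.812, 1.224, 0.966, 0.532, 0.464, 0.18, 0.123
R0 = Σ lx·mx = 4.301 → 4.30

4.30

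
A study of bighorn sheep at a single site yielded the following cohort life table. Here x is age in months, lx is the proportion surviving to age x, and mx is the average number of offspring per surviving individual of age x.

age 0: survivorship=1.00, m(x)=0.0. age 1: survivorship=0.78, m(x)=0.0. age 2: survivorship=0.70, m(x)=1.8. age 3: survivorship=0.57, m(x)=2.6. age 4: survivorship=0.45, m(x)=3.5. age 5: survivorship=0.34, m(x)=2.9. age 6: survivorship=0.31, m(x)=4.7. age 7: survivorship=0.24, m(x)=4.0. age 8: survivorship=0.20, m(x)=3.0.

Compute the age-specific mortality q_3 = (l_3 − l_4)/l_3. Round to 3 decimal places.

q_3 = (l_3 − l_4) / l_3 = (0.57 − 0.45) / 0.57
     = 0.12 / 0.57 = 0.210526… → 0.211

0.211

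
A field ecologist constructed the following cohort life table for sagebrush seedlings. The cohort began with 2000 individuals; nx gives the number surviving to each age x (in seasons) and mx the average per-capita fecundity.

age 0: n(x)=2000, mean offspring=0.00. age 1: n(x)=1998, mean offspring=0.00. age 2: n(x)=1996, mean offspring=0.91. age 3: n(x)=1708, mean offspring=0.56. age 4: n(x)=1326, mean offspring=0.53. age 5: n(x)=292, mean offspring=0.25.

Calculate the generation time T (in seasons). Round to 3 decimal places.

lx = nx/n0 = nx/2000: 1, 0.999, 0.998, 0.854, 0.663, 0.146
lx·mx: 0, 0, 0.90818, 0.47824, 0.35139, 0.0365 → R0 = 1.77431
x·lx·mx: 0, 0, 1.81636, 1.43472, 1.40556, 0.1825 → Σ = 4.83914
T = 4.83914 / 1.77431 = 2.727336… → 2.727

2.727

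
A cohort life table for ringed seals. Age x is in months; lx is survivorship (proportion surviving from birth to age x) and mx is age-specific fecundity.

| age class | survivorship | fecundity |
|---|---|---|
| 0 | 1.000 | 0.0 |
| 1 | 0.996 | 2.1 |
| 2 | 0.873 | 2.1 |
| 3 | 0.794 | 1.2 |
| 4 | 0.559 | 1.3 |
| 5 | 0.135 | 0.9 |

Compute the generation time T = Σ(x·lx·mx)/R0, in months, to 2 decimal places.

2.12

lx·mx: 0, 2.0916, 1.8333, 0.9528, 0.7267, 0.1215 → R0 = 5.7259
x·lx·mx: 0, 2.0916, 3.6666, 2.8584, 2.9068, 0.6075 → Σ = 12.1309
T = 12.1309 / 5.7259 = 2.118601… → 2.12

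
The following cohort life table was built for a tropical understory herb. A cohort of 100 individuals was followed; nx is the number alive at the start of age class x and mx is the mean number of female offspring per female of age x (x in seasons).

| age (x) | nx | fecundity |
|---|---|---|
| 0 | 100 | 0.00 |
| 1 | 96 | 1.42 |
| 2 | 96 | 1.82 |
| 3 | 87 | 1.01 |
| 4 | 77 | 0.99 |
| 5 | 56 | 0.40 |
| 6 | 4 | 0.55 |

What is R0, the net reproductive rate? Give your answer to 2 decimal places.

lx = nx/n0 = nx/100: 1, 0.96, 0.96, 0.87, 0.77, 0.56, 0.04
lx·mx by age: 0, 1.3632, 1.7472, 0.8787, 0.7623, 0.224, 0.022
R0 = Σ lx·mx = 4.9974 → 5.00

5.00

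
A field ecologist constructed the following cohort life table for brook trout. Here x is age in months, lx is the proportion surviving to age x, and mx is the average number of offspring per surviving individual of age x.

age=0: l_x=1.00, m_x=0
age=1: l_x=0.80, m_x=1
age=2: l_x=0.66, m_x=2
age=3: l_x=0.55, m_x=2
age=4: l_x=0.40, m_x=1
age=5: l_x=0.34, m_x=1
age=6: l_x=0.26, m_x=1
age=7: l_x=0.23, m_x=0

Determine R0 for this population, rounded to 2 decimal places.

lx·mx by age: 0, 0.8, 1.32, 1.1, 0.4, 0.34, 0.26, 0
R0 = Σ lx·mx = 4.22 → 4.22

4.22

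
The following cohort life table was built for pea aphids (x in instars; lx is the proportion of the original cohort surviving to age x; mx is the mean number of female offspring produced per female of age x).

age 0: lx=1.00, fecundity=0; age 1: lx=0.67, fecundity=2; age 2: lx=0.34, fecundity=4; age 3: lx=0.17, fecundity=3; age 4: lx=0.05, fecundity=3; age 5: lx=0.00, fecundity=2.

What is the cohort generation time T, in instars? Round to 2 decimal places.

1.84

lx·mx: 0, 1.34, 1.36, 0.51, 0.15, 0 → R0 = 3.36
x·lx·mx: 0, 1.34, 2.72, 1.53, 0.6, 0 → Σ = 6.19
T = 6.19 / 3.36 = 1.842262… → 1.84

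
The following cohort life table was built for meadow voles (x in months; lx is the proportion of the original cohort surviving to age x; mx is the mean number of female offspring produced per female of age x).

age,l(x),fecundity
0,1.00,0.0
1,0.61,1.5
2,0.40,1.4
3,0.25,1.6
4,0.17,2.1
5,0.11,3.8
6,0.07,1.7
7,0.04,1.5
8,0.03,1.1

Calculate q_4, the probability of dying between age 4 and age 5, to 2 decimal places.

q_4 = (l_4 − l_5) / l_4 = (0.17 − 0.11) / 0.17
     = 0.06 / 0.17 = 0.352941… → 0.35

0.35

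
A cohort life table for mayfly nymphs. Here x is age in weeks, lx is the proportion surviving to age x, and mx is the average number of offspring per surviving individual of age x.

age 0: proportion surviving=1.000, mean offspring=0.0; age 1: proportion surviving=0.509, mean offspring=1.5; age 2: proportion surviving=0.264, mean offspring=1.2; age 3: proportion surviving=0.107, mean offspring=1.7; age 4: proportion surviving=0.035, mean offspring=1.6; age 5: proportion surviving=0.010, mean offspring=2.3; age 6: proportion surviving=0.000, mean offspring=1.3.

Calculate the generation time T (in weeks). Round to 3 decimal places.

lx·mx: 0, 0.7635, 0.3168, 0.1819, 0.056, 0.023, 0 → R0 = 1.3412
x·lx·mx: 0, 0.7635, 0.6336, 0.5457, 0.224, 0.115, 0 → Σ = 2.2818
T = 2.2818 / 1.3412 = 1.701312… → 1.701

1.701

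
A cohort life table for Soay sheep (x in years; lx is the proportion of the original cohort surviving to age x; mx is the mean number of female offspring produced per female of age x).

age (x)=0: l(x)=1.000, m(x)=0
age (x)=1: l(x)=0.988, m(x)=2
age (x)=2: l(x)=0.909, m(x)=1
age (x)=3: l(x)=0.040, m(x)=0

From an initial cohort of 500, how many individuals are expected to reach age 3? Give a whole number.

20

Expected survivors = N0 · l_3 = 500 × 0.040 = 20 → 20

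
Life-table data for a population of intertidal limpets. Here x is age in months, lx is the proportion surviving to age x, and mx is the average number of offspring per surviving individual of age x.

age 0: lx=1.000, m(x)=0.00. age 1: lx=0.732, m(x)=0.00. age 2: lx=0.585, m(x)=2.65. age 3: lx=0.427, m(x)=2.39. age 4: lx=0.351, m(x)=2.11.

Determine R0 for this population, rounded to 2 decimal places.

lx·mx by age: 0, 0, 1.55025, 1.02053, 0.74061
R0 = Σ lx·mx = 3.31139 → 3.31

3.31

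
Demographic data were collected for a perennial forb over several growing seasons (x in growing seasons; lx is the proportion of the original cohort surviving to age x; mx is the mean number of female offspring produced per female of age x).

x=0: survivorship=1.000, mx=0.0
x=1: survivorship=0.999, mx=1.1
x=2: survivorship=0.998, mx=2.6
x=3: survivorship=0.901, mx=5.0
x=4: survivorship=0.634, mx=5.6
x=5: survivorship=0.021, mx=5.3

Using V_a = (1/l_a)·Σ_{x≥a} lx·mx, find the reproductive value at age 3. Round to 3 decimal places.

9.064

lx·mx for x ≥ 3: 4.505, 3.5504, 0.1113 → sum = 8.1667
V_3 = 8.1667 / l_3 = 8.1667 / 0.901 = 9.06404… → 9.064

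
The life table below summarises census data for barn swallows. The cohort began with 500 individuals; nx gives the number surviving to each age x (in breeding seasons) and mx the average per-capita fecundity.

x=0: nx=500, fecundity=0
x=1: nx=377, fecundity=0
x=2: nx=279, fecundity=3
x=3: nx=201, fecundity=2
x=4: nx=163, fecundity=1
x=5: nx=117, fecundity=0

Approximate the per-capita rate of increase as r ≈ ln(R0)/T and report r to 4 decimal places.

0.4093

lx = nx/n0 = nx/500: 1, 0.754, 0.558, 0.402, 0.326, 0.234
R0 = Σ lx·mx = 0 + 0 + 1.674 + 0.804 + 0.326 + 0 = 2.804
Σ x·lx·mx = 7.064; T = 7.064/2.804 = 2.51926…
r ≈ ln(R0)/T = ln(2.804)/2.51926… = 0.409266… → 0.4093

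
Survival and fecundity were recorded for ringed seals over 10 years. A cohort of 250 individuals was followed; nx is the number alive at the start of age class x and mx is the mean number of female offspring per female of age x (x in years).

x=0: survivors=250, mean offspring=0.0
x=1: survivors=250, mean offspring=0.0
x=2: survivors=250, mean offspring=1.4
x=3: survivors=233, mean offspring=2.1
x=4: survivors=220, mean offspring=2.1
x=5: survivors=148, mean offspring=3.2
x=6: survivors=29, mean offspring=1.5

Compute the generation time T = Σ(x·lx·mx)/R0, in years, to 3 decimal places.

3.654

lx = nx/n0 = nx/250: 1, 1, 1, 0.932, 0.88, 0.592, 0.116
lx·mx: 0, 0, 1.4, 1.9572, 1.848, 1.8944, 0.174 → R0 = 7.2736
x·lx·mx: 0, 0, 2.8, 5.8716, 7.392, 9.472, 1.044 → Σ = 26.5796
T = 26.5796 / 7.2736 = 3.654256… → 3.654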